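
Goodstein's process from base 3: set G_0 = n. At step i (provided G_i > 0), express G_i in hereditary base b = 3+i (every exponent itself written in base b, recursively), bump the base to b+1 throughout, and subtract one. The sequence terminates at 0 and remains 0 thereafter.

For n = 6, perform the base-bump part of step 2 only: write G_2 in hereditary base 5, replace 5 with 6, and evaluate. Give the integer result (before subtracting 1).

8

6 —HB3→ 2·3 —bump→ 2·4 = 8 —(−1)→ 7
7 —HB4→ 4 + 3 —bump→ 5 + 3 = 8 —(−1)→ 7
7 —HB5→ 5 + 2 —bump→ 6 + 2 = 8 —(−1)→ 7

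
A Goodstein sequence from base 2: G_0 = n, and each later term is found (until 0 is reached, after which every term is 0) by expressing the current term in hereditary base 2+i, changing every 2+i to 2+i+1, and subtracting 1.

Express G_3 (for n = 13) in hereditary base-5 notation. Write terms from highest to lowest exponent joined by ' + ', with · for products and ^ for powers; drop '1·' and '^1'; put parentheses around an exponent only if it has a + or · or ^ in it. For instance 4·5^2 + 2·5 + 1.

[0] 13 ≡ 2^(2 + 1) + 2^2 + 1 (base 2). Lift 3: 109. −1: 108.
[1] 108 ≡ 3^(3 + 1) + 3^3 (base 3). Lift 4: 1280. −1: 1279.
[2] 1279 ≡ 4^(4 + 1) + 3·4^3 + 3·4^2 + 3·4 + 3 (base 4). Lift 5: 16093. −1: 16092.
[3] 16092 ≡ 5^(5 + 1) + 3·5^3 + 3·5^2 + 3·5 + 2 (base 5). Lift 6: 280712. −1: 280711.

5^(5 + 1) + 3·5^3 + 3·5^2 + 3·5 + 2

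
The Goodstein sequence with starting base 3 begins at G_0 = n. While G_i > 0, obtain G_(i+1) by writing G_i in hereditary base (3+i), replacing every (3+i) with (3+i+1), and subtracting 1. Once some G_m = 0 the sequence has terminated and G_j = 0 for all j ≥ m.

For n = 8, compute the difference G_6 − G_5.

0

base 3: 8 = 2·3 + 2; at 4: 2·4 + 2 = 10; next = 9
base 4: 9 = 2·4 + 1; at 5: 2·5 + 1 = 11; next = 10
base 5: 10 = 2·5; at 6: 2·6 = 12; next = 11
base 6: 11 = 6 + 5; at 7: 7 + 5 = 12; next = 11
base 7: 11 = 7 + 4; at 8: 8 + 4 = 12; next = 11
base 8: 11 = 8 + 3; at 9: 9 + 3 = 12; next = 11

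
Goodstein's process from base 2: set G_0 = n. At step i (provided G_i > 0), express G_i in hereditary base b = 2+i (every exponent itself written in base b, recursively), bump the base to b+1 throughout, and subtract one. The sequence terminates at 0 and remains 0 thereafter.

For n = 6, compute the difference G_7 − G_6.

144904

base 2: 6 = 2^2 + 2; at 3: 3^3 + 3 = 30; next = 29
base 3: 29 = 3^3 + 2; at 4: 4^4 + 2 = 258; next = 257
base 4: 257 = 4^4 + 1; at 5: 5^5 + 1 = 3126; next = 3125
base 5: 3125 = 5^5; at 6: 6^6 = 46656; next = 46655
base 6: 46655 = 5·6^5 + 5·6^4 + 5·6^3 + 5·6^2 + 5·6 + 5; at 7: 5·7^5 + 5·7^4 + 5·7^3 + 5·7^2 + 5·7 + 5 = 98040; next = 98039
base 7: 98039 = 5·7^5 + 5·7^4 + 5·7^3 + 5·7^2 + 5·7 + 4; at 8: 5·8^5 + 5·8^4 + 5·8^3 + 5·8^2 + 5·8 + 4 = 187244; next = 187243
base 8: 187243 = 5·8^5 + 5·8^4 + 5·8^3 + 5·8^2 + 5·8 + 3; at 9: 5·9^5 + 5·9^4 + 5·9^3 + 5·9^2 + 5·9 + 3 = 332148; next = 332147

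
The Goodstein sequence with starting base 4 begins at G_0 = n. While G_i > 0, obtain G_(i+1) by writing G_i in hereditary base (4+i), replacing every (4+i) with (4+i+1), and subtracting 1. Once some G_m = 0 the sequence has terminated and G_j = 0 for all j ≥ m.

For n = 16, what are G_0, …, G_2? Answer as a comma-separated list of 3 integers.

16, 24, 27

[0] 16 ≡ 4^2 (base 4). Lift 5: 25. −1: 24.
[1] 24 ≡ 4·5 + 4 (base 5). Lift 6: 28. −1: 27.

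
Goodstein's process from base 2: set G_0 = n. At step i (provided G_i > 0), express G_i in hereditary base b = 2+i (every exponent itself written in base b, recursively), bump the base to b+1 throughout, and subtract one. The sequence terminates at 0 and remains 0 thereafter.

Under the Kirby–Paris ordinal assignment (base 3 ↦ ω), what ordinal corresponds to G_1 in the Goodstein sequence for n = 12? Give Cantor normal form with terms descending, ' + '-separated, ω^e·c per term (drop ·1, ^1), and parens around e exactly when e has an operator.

ω^(ω + 1) + ω^2·2 + ω·2 + 2

[0] 12 ≡ 2^(2 + 1) + 2^2 (base 2). Lift 3: 108. −1: 107.
[1] 107 ≡ 3^(3 + 1) + 2·3^2 + 2·3 + 2 (base 3). Lift 4: 1066. −1: 1065.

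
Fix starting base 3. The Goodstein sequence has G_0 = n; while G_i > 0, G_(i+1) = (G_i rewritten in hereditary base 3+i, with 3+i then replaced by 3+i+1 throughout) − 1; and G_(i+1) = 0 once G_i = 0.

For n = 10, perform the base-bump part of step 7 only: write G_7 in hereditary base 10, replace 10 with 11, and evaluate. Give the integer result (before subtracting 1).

G_0 = 10. HB_3(10) = 3^2 + 1. Bump = 17. G_1 = 16.
G_1 = 16. HB_4(16) = 4^2. Bump = 25. G_2 = 24.
G_2 = 24. HB_5(24) = 4·5 + 4. Bump = 28. G_3 = 27.
G_3 = 27. HB_6(27) = 4·6 + 3. Bump = 31. G_4 = 30.
G_4 = 30. HB_7(30) = 4·7 + 2. Bump = 34. G_5 = 33.
G_5 = 33. HB_8(33) = 4·8 + 1. Bump = 37. G_6 = 36.
G_6 = 36. HB_9(36) = 4·9. Bump = 40. G_7 = 39.
G_7 = 39. HB_10(39) = 3·10 + 9. Bump = 42. G_8 = 41.

42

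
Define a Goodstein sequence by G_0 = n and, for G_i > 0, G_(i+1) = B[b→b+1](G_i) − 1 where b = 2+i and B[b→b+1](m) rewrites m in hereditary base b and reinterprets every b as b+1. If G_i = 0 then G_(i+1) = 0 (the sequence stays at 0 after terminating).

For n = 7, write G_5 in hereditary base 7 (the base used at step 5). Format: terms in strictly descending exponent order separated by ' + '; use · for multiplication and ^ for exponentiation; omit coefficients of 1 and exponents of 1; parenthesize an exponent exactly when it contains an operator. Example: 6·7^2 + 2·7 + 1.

(0) 7|_2 = 2^2 + 2 + 1 ↦ 3^3 + 3 + 1|_3 = 31 ⇒ 30
(1) 30|_3 = 3^3 + 3 ↦ 4^4 + 4|_4 = 260 ⇒ 259
(2) 259|_4 = 4^4 + 3 ↦ 5^5 + 3|_5 = 3128 ⇒ 3127
(3) 3127|_5 = 5^5 + 2 ↦ 6^6 + 2|_6 = 46658 ⇒ 46657
(4) 46657|_6 = 6^6 + 1 ↦ 7^7 + 1|_7 = 823544 ⇒ 823543
(5) 823543|_7 = 7^7 ↦ 8^8|_8 = 16777216 ⇒ 16777215

7^7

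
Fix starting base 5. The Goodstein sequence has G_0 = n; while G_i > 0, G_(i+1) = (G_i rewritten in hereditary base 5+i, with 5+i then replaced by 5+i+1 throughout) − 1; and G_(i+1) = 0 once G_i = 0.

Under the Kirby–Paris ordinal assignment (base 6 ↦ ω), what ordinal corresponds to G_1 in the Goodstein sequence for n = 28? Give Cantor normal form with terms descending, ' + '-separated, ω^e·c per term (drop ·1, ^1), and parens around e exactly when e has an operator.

ω^2 + 2

base 5: 28 = 5^2 + 3; at 6: 6^2 + 3 = 39; next = 38
base 6: 38 = 6^2 + 2; at 7: 7^2 + 2 = 51; next = 50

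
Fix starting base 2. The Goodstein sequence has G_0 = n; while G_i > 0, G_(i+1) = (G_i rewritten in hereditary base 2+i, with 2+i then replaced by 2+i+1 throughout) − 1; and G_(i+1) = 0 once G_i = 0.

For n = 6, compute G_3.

6 —HB2→ 2^2 + 2 —bump→ 3^3 + 3 = 30 —(−1)→ 29
29 —HB3→ 3^3 + 2 —bump→ 4^4 + 2 = 258 —(−1)→ 257
257 —HB4→ 4^4 + 1 —bump→ 5^5 + 1 = 3126 —(−1)→ 3125
3125 —HB5→ 5^5 —bump→ 6^6 = 46656 —(−1)→ 46655

3125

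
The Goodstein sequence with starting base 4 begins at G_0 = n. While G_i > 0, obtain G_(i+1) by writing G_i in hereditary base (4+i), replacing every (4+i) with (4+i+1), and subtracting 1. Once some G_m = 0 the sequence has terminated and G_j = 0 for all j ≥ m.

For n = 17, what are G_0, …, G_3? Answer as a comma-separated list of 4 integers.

17, 25, 35, 39

i=0: 17 = 4^2 + 1 (b=4); 4→5: 5^2 + 1 = 26; 26−1 = 25
i=1: 25 = 5^2 (b=5); 5→6: 6^2 = 36; 36−1 = 35
i=2: 35 = 5·6 + 5 (b=6); 6→7: 5·7 + 5 = 40; 40−1 = 39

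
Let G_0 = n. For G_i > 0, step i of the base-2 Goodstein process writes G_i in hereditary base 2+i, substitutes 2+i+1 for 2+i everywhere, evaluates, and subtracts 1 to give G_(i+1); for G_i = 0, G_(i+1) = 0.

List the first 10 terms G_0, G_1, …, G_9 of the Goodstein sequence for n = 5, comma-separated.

5, 27, 255, 467, 775, 1197, 1751, 2454, 3325, 4382

i=0: 5 = 2^2 + 1 (b=2); 2→3: 3^3 + 1 = 28; 28−1 = 27
i=1: 27 = 3^3 (b=3); 3→4: 4^4 = 256; 256−1 = 255
i=2: 255 = 3·4^3 + 3·4^2 + 3·4 + 3 (b=4); 4→5: 3·5^3 + 3·5^2 + 3·5 + 3 = 468; 468−1 = 467
i=3: 467 = 3·5^3 + 3·5^2 + 3·5 + 2 (b=5); 5→6: 3·6^3 + 3·6^2 + 3·6 + 2 = 776; 776−1 = 775
i=4: 775 = 3·6^3 + 3·6^2 + 3·6 + 1 (b=6); 6→7: 3·7^3 + 3·7^2 + 3·7 + 1 = 1198; 1198−1 = 1197
i=5: 1197 = 3·7^3 + 3·7^2 + 3·7 (b=7); 7→8: 3·8^3 + 3·8^2 + 3·8 = 1752; 1752−1 = 1751
i=6: 1751 = 3·8^3 + 3·8^2 + 2·8 + 7 (b=8); 8→9: 3·9^3 + 3·9^2 + 2·9 + 7 = 2455; 2455−1 = 2454
i=7: 2454 = 3·9^3 + 3·9^2 + 2·9 + 6 (b=9); 9→10: 3·10^3 + 3·10^2 + 2·10 + 6 = 3326; 3326−1 = 3325
i=8: 3325 = 3·10^3 + 3·10^2 + 2·10 + 5 (b=10); 10→11: 3·11^3 + 3·11^2 + 2·11 + 5 = 4383; 4383−1 = 4382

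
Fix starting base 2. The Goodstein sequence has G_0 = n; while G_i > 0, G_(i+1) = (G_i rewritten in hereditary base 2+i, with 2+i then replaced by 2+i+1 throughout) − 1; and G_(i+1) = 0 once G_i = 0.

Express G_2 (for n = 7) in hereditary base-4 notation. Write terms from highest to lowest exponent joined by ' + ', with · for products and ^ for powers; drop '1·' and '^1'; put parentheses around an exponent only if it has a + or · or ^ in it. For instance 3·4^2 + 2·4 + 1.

base 2: 7 = 2^2 + 2 + 1; at 3: 3^3 + 3 + 1 = 31; next = 30
base 3: 30 = 3^3 + 3; at 4: 4^4 + 4 = 260; next = 259
base 4: 259 = 4^4 + 3; at 5: 5^5 + 3 = 3128; next = 3127

4^4 + 3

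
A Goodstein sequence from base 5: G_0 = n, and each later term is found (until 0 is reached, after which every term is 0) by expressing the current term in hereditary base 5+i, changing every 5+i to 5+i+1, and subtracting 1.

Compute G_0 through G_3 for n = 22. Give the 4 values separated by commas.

22, 25, 28, 31

(0) 22|_5 = 4·5 + 2 ↦ 4·6 + 2|_6 = 26 ⇒ 25
(1) 25|_6 = 4·6 + 1 ↦ 4·7 + 1|_7 = 29 ⇒ 28
(2) 28|_7 = 4·7 ↦ 4·8|_8 = 32 ⇒ 31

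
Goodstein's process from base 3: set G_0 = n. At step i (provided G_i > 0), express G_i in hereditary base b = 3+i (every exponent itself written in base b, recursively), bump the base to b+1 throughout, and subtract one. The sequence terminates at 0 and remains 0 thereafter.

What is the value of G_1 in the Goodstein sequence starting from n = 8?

(0) 8|_3 = 2·3 + 2 ↦ 2·4 + 2|_4 = 10 ⇒ 9
(1) 9|_4 = 2·4 + 1 ↦ 2·5 + 1|_5 = 11 ⇒ 10

9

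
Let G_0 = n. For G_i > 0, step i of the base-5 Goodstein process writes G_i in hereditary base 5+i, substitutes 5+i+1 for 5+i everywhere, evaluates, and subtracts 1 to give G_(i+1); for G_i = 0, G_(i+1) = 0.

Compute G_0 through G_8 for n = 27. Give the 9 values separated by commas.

27, 37, 49, 63, 69, 75, 81, 87, 93

base 5: 27 = 5^2 + 2; at 6: 6^2 + 2 = 38; next = 37
base 6: 37 = 6^2 + 1; at 7: 7^2 + 1 = 50; next = 49
base 7: 49 = 7^2; at 8: 8^2 = 64; next = 63
base 8: 63 = 7·8 + 7; at 9: 7·9 + 7 = 70; next = 69
base 9: 69 = 7·9 + 6; at 10: 7·10 + 6 = 76; next = 75
base 10: 75 = 7·10 + 5; at 11: 7·11 + 5 = 82; next = 81
base 11: 81 = 7·11 + 4; at 12: 7·12 + 4 = 88; next = 87
base 12: 87 = 7·12 + 3; at 13: 7·13 + 3 = 94; next = 93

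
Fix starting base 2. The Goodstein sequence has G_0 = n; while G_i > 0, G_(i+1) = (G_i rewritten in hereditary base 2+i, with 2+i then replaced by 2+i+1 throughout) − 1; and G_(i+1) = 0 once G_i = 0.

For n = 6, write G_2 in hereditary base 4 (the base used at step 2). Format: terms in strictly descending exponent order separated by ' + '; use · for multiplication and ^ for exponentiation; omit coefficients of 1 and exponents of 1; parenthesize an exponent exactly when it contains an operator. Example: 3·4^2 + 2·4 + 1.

4^4 + 1

G_0=6  [base 2] 2^2 + 2  →[2↦3]→  3^3 + 3 = 30  −1 ⇒ G_1=29
G_1=29  [base 3] 3^3 + 2  →[3↦4]→  4^4 + 2 = 258  −1 ⇒ G_2=257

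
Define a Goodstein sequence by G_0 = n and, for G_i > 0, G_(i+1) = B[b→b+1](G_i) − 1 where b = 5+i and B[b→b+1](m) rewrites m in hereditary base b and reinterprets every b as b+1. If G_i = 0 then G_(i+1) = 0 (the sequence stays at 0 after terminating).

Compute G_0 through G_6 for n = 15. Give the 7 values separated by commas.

[0] 15 ≡ 3·5 (base 5). Lift 6: 18. −1: 17.
[1] 17 ≡ 2·6 + 5 (base 6). Lift 7: 19. −1: 18.
[2] 18 ≡ 2·7 + 4 (base 7). Lift 8: 20. −1: 19.
[3] 19 ≡ 2·8 + 3 (base 8). Lift 9: 21. −1: 20.
[4] 20 ≡ 2·9 + 2 (base 9). Lift 10: 22. −1: 21.
[5] 21 ≡ 2·10 + 1 (base 10). Lift 11: 23. −1: 22.

15, 17, 18, 19, 20, 21, 22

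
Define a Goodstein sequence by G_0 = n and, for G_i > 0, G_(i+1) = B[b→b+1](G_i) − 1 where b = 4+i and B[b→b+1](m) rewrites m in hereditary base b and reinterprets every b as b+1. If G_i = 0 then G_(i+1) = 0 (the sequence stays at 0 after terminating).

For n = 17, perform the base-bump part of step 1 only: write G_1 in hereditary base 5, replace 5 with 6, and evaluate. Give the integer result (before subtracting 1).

36

G_0 = 17. HB_4(17) = 4^2 + 1. Bump = 26. G_1 = 25.
G_1 = 25. HB_5(25) = 5^2. Bump = 36. G_2 = 35.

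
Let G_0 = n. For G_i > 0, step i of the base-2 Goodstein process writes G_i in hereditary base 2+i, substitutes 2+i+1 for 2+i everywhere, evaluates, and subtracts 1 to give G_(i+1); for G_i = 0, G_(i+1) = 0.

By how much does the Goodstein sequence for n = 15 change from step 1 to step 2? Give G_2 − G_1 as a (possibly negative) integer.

base 2: 15 = 2^(2 + 1) + 2^2 + 2 + 1; at 3: 3^(3 + 1) + 3^3 + 3 + 1 = 112; next = 111
base 3: 111 = 3^(3 + 1) + 3^3 + 3; at 4: 4^(4 + 1) + 4^4 + 4 = 1284; next = 1283

1172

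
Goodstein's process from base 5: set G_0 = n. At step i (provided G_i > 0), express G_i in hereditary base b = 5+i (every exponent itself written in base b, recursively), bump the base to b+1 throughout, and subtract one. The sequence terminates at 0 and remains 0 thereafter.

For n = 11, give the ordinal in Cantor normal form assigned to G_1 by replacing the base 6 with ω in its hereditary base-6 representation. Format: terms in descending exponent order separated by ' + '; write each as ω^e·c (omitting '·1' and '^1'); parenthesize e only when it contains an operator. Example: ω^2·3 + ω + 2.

i=0: 11 = 2·5 + 1 (b=5); 5→6: 2·6 + 1 = 13; 13−1 = 12
i=1: 12 = 2·6 (b=6); 6→7: 2·7 = 14; 14−1 = 13

ω·2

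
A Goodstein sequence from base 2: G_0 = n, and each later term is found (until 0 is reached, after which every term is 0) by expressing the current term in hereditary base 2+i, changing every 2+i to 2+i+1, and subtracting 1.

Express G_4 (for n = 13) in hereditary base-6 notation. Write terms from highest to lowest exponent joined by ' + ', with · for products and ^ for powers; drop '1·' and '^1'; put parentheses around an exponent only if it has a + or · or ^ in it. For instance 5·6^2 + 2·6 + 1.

i=0: 13 = 2^(2 + 1) + 2^2 + 1 (b=2); 2→3: 3^(3 + 1) + 3^3 + 1 = 109; 109−1 = 108
i=1: 108 = 3^(3 + 1) + 3^3 (b=3); 3→4: 4^(4 + 1) + 4^4 = 1280; 1280−1 = 1279
i=2: 1279 = 4^(4 + 1) + 3·4^3 + 3·4^2 + 3·4 + 3 (b=4); 4→5: 5^(5 + 1) + 3·5^3 + 3·5^2 + 3·5 + 3 = 16093; 16093−1 = 16092
i=3: 16092 = 5^(5 + 1) + 3·5^3 + 3·5^2 + 3·5 + 2 (b=5); 5→6: 6^(6 + 1) + 3·6^3 + 3·6^2 + 3·6 + 2 = 280712; 280712−1 = 280711
i=4: 280711 = 6^(6 + 1) + 3·6^3 + 3·6^2 + 3·6 + 1 (b=6); 6→7: 7^(7 + 1) + 3·7^3 + 3·7^2 + 3·7 + 1 = 5765999; 5765999−1 = 5765998

6^(6 + 1) + 3·6^3 + 3·6^2 + 3·6 + 1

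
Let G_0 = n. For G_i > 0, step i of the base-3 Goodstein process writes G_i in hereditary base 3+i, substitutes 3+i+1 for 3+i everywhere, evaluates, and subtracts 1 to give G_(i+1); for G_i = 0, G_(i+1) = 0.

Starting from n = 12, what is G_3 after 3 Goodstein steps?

37

step 0: 12 = 3^2 + 3; sub 4 for 3: 4^2 + 4; = 20; G_1 = 20−1 = 19
step 1: 19 = 4^2 + 3; sub 5 for 4: 5^2 + 3; = 28; G_2 = 28−1 = 27
step 2: 27 = 5^2 + 2; sub 6 for 5: 6^2 + 2; = 38; G_3 = 38−1 = 37
step 3: 37 = 6^2 + 1; sub 7 for 6: 7^2 + 1; = 50; G_4 = 50−1 = 49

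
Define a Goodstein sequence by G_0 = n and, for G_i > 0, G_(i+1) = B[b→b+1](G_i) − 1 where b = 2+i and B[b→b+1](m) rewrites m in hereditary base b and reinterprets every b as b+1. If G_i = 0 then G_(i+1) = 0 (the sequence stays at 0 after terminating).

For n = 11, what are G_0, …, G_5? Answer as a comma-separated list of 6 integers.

11, 84, 1027, 15627, 279937, 5764801

step 0: 11 = 2^(2 + 1) + 2 + 1; sub 3 for 2: 3^(3 + 1) + 3 + 1; = 85; G_1 = 85−1 = 84
step 1: 84 = 3^(3 + 1) + 3; sub 4 for 3: 4^(4 + 1) + 4; = 1028; G_2 = 1028−1 = 1027
step 2: 1027 = 4^(4 + 1) + 3; sub 5 for 4: 5^(5 + 1) + 3; = 15628; G_3 = 15628−1 = 15627
step 3: 15627 = 5^(5 + 1) + 2; sub 6 for 5: 6^(6 + 1) + 2; = 279938; G_4 = 279938−1 = 279937
step 4: 279937 = 6^(6 + 1) + 1; sub 7 for 6: 7^(7 + 1) + 1; = 5764802; G_5 = 5764802−1 = 5764801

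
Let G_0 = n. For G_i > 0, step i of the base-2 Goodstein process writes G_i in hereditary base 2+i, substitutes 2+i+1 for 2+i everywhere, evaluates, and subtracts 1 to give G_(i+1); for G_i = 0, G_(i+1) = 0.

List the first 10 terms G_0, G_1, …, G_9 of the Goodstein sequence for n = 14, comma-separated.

14, 110, 1281, 18750, 326591, 5862840, 134404971, 3487116548, 100000555551, 3138429262496

[0] 14 ≡ 2^(2 + 1) + 2^2 + 2 (base 2). Lift 3: 111. −1: 110.
[1] 110 ≡ 3^(3 + 1) + 3^3 + 2 (base 3). Lift 4: 1282. −1: 1281.
[2] 1281 ≡ 4^(4 + 1) + 4^4 + 1 (base 4). Lift 5: 18751. −1: 18750.
[3] 18750 ≡ 5^(5 + 1) + 5^5 (base 5). Lift 6: 326592. −1: 326591.
[4] 326591 ≡ 6^(6 + 1) + 5·6^5 + 5·6^4 + 5·6^3 + 5·6^2 + 5·6 + 5 (base 6). Lift 7: 5862841. −1: 5862840.
[5] 5862840 ≡ 7^(7 + 1) + 5·7^5 + 5·7^4 + 5·7^3 + 5·7^2 + 5·7 + 4 (base 7). Lift 8: 134404972. −1: 134404971.
[6] 134404971 ≡ 8^(8 + 1) + 5·8^5 + 5·8^4 + 5·8^3 + 5·8^2 + 5·8 + 3 (base 8). Lift 9: 3487116549. −1: 3487116548.
[7] 3487116548 ≡ 9^(9 + 1) + 5·9^5 + 5·9^4 + 5·9^3 + 5·9^2 + 5·9 + 2 (base 9). Lift 10: 100000555552. −1: 100000555551.
[8] 100000555551 ≡ 10^(10 + 1) + 5·10^5 + 5·10^4 + 5·10^3 + 5·10^2 + 5·10 + 1 (base 10). Lift 11: 3138429262497. −1: 3138429262496.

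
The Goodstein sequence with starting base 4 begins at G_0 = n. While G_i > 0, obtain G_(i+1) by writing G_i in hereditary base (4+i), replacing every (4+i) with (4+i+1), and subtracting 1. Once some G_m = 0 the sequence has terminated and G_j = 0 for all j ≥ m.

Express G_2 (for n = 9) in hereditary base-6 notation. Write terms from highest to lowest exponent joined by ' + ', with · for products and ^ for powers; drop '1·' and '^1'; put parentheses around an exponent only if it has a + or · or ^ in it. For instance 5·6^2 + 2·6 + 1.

6 + 5

(0) 9|_4 = 2·4 + 1 ↦ 2·5 + 1|_5 = 11 ⇒ 10
(1) 10|_5 = 2·5 ↦ 2·6|_6 = 12 ⇒ 11
(2) 11|_6 = 6 + 5 ↦ 7 + 5|_7 = 12 ⇒ 11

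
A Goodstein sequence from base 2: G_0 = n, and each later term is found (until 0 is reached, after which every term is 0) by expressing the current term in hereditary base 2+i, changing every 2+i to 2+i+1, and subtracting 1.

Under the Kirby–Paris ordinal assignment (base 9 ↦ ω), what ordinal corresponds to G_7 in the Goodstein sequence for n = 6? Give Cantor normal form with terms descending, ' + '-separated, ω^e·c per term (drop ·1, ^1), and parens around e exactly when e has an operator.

ω^5·5 + ω^4·5 + ω^3·5 + ω^2·5 + ω·5 + 2

6 —HB2→ 2^2 + 2 —bump→ 3^3 + 3 = 30 —(−1)→ 29
29 —HB3→ 3^3 + 2 —bump→ 4^4 + 2 = 258 —(−1)→ 257
257 —HB4→ 4^4 + 1 —bump→ 5^5 + 1 = 3126 —(−1)→ 3125
3125 —HB5→ 5^5 —bump→ 6^6 = 46656 —(−1)→ 46655
46655 —HB6→ 5·6^5 + 5·6^4 + 5·6^3 + 5·6^2 + 5·6 + 5 —bump→ 5·7^5 + 5·7^4 + 5·7^3 + 5·7^2 + 5·7 + 5 = 98040 —(−1)→ 98039
98039 —HB7→ 5·7^5 + 5·7^4 + 5·7^3 + 5·7^2 + 5·7 + 4 —bump→ 5·8^5 + 5·8^4 + 5·8^3 + 5·8^2 + 5·8 + 4 = 187244 —(−1)→ 187243
187243 —HB8→ 5·8^5 + 5·8^4 + 5·8^3 + 5·8^2 + 5·8 + 3 —bump→ 5·9^5 + 5·9^4 + 5·9^3 + 5·9^2 + 5·9 + 3 = 332148 —(−1)→ 332147
332147 —HB9→ 5·9^5 + 5·9^4 + 5·9^3 + 5·9^2 + 5·9 + 2 —bump→ 5·10^5 + 5·10^4 + 5·10^3 + 5·10^2 + 5·10 + 2 = 555552 —(−1)→ 555551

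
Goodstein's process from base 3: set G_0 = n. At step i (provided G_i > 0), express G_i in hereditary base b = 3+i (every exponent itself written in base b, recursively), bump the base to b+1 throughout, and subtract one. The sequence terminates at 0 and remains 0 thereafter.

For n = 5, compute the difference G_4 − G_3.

-1

i=0: 5 = 3 + 2 (b=3); 3→4: 4 + 2 = 6; 6−1 = 5
i=1: 5 = 4 + 1 (b=4); 4→5: 5 + 1 = 6; 6−1 = 5
i=2: 5 = 5 (b=5); 5→6: 6 = 6; 6−1 = 5
i=3: 5 = 5 (b=6); 6→7: 5 = 5; 5−1 = 4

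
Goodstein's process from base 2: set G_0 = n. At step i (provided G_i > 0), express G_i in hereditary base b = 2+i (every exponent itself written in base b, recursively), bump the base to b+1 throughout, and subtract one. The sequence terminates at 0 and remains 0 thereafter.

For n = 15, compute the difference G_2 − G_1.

(0) 15|_2 = 2^(2 + 1) + 2^2 + 2 + 1 ↦ 3^(3 + 1) + 3^3 + 3 + 1|_3 = 112 ⇒ 111
(1) 111|_3 = 3^(3 + 1) + 3^3 + 3 ↦ 4^(4 + 1) + 4^4 + 4|_4 = 1284 ⇒ 1283

1172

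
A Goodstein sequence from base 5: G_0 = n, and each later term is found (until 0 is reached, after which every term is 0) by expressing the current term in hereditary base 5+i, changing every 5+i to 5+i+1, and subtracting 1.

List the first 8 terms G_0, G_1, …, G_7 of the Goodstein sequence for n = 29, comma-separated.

29, 39, 51, 65, 81, 99, 107, 115

[0] 29 ≡ 5^2 + 4 (base 5). Lift 6: 40. −1: 39.
[1] 39 ≡ 6^2 + 3 (base 6). Lift 7: 52. −1: 51.
[2] 51 ≡ 7^2 + 2 (base 7). Lift 8: 66. −1: 65.
[3] 65 ≡ 8^2 + 1 (base 8). Lift 9: 82. −1: 81.
[4] 81 ≡ 9^2 (base 9). Lift 10: 100. −1: 99.
[5] 99 ≡ 9·10 + 9 (base 10). Lift 11: 108. −1: 107.
[6] 107 ≡ 9·11 + 8 (base 11). Lift 12: 116. −1: 115.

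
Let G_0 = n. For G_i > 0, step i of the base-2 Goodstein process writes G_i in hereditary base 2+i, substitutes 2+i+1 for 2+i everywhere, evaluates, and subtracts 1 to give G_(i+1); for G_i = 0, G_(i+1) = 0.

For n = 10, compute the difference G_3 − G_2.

14600

G_0 = 10. HB_2(10) = 2^(2 + 1) + 2. Bump = 84. G_1 = 83.
G_1 = 83. HB_3(83) = 3^(3 + 1) + 2. Bump = 1026. G_2 = 1025.
G_2 = 1025. HB_4(1025) = 4^(4 + 1) + 1. Bump = 15626. G_3 = 15625.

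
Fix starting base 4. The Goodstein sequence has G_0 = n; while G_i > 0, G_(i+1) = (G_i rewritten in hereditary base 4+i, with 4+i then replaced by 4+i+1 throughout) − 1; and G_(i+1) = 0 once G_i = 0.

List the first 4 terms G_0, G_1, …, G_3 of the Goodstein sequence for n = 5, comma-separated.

i=0: 5 = 4 + 1 (b=4); 4→5: 5 + 1 = 6; 6−1 = 5
i=1: 5 = 5 (b=5); 5→6: 6 = 6; 6−1 = 5
i=2: 5 = 5 (b=6); 6→7: 5 = 5; 5−1 = 4

5, 5, 5, 4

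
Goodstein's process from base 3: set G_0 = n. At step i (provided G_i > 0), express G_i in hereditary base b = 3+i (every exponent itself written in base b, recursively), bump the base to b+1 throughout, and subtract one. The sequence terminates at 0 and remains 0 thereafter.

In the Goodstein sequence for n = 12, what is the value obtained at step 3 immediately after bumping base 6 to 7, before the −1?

50

G_0=12  [base 3] 3^2 + 3  →[3↦4]→  4^2 + 4 = 20  −1 ⇒ G_1=19
G_1=19  [base 4] 4^2 + 3  →[4↦5]→  5^2 + 3 = 28  −1 ⇒ G_2=27
G_2=27  [base 5] 5^2 + 2  →[5↦6]→  6^2 + 2 = 38  −1 ⇒ G_3=37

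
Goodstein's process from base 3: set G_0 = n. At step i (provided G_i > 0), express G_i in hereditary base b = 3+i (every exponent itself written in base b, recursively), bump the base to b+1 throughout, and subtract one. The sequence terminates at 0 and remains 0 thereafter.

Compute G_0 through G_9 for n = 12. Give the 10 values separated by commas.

12, 19, 27, 37, 49, 63, 69, 75, 81, 87

12 —HB3→ 3^2 + 3 —bump→ 4^2 + 4 = 20 —(−1)→ 19
19 —HB4→ 4^2 + 3 —bump→ 5^2 + 3 = 28 —(−1)→ 27
27 —HB5→ 5^2 + 2 —bump→ 6^2 + 2 = 38 —(−1)→ 37
37 —HB6→ 6^2 + 1 —bump→ 7^2 + 1 = 50 —(−1)→ 49
49 —HB7→ 7^2 —bump→ 8^2 = 64 —(−1)→ 63
63 —HB8→ 7·8 + 7 —bump→ 7·9 + 7 = 70 —(−1)→ 69
69 —HB9→ 7·9 + 6 —bump→ 7·10 + 6 = 76 —(−1)→ 75
75 —HB10→ 7·10 + 5 —bump→ 7·11 + 5 = 82 —(−1)→ 81
81 —HB11→ 7·11 + 4 —bump→ 7·12 + 4 = 88 —(−1)→ 87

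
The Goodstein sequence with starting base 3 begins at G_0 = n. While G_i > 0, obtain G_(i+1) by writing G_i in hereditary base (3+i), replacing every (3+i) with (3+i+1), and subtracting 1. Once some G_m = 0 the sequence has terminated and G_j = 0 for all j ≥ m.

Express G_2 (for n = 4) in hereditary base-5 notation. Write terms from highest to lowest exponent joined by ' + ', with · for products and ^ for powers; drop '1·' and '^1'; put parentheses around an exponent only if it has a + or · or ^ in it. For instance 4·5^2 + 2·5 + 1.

4

step 0: 4 = 3 + 1; sub 4 for 3: 4 + 1; = 5; G_1 = 5−1 = 4
step 1: 4 = 4; sub 5 for 4: 5; = 5; G_2 = 5−1 = 4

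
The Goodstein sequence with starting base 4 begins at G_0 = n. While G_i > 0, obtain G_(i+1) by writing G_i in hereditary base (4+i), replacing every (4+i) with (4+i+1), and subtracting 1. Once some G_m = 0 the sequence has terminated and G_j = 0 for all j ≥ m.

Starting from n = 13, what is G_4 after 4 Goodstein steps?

G_0=13  [base 4] 3·4 + 1  →[4↦5]→  3·5 + 1 = 16  −1 ⇒ G_1=15
G_1=15  [base 5] 3·5  →[5↦6]→  3·6 = 18  −1 ⇒ G_2=17
G_2=17  [base 6] 2·6 + 5  →[6↦7]→  2·7 + 5 = 19  −1 ⇒ G_3=18
G_3=18  [base 7] 2·7 + 4  →[7↦8]→  2·8 + 4 = 20  −1 ⇒ G_4=19
G_4=19  [base 8] 2·8 + 3  →[8↦9]→  2·9 + 3 = 21  −1 ⇒ G_5=20

19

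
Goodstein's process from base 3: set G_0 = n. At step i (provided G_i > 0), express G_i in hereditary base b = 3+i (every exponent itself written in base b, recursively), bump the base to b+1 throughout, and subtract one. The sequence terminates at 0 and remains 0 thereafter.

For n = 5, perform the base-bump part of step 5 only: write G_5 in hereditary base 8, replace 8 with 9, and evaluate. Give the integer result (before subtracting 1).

base 3: 5 = 3 + 2; at 4: 4 + 2 = 6; next = 5
base 4: 5 = 4 + 1; at 5: 5 + 1 = 6; next = 5
base 5: 5 = 5; at 6: 6 = 6; next = 5
base 6: 5 = 5; at 7: 5 = 5; next = 4
base 7: 4 = 4; at 8: 4 = 4; next = 3
base 8: 3 = 3; at 9: 3 = 3; next = 2

3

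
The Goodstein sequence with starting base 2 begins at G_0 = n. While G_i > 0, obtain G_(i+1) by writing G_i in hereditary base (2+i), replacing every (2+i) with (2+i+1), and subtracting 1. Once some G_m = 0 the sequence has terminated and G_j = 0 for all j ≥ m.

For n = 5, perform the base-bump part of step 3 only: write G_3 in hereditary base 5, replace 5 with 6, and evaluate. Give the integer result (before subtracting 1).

776

5 —HB2→ 2^2 + 1 —bump→ 3^3 + 1 = 28 —(−1)→ 27
27 —HB3→ 3^3 —bump→ 4^4 = 256 —(−1)→ 255
255 —HB4→ 3·4^3 + 3·4^2 + 3·4 + 3 —bump→ 3·5^3 + 3·5^2 + 3·5 + 3 = 468 —(−1)→ 467
467 —HB5→ 3·5^3 + 3·5^2 + 3·5 + 2 —bump→ 3·6^3 + 3·6^2 + 3·6 + 2 = 776 —(−1)→ 775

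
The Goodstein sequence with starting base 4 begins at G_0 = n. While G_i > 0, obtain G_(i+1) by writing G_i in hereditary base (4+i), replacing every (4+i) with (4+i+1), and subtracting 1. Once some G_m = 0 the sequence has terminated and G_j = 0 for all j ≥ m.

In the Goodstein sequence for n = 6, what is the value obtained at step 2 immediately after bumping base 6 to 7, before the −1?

i=0: 6 = 4 + 2 (b=4); 4→5: 5 + 2 = 7; 7−1 = 6
i=1: 6 = 5 + 1 (b=5); 5→6: 6 + 1 = 7; 7−1 = 6

7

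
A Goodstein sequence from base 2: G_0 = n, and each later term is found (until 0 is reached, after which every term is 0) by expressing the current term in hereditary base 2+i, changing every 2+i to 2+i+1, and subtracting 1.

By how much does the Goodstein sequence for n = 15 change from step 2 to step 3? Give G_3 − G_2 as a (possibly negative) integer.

17469

[0] 15 ≡ 2^(2 + 1) + 2^2 + 2 + 1 (base 2). Lift 3: 112. −1: 111.
[1] 111 ≡ 3^(3 + 1) + 3^3 + 3 (base 3). Lift 4: 1284. −1: 1283.
[2] 1283 ≡ 4^(4 + 1) + 4^4 + 3 (base 4). Lift 5: 18753. −1: 18752.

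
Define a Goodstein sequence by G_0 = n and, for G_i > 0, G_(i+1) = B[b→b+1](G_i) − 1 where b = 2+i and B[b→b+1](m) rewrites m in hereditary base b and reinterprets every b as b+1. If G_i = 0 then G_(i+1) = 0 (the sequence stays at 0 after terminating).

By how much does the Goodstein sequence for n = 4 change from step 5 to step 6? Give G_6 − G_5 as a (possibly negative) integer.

G_0 = 4. HB_2(4) = 2^2. Bump = 27. G_1 = 26.
G_1 = 26. HB_3(26) = 2·3^2 + 2·3 + 2. Bump = 42. G_2 = 41.
G_2 = 41. HB_4(41) = 2·4^2 + 2·4 + 1. Bump = 61. G_3 = 60.
G_3 = 60. HB_5(60) = 2·5^2 + 2·5. Bump = 84. G_4 = 83.
G_4 = 83. HB_6(83) = 2·6^2 + 6 + 5. Bump = 110. G_5 = 109.
G_5 = 109. HB_7(109) = 2·7^2 + 7 + 4. Bump = 140. G_6 = 139.

30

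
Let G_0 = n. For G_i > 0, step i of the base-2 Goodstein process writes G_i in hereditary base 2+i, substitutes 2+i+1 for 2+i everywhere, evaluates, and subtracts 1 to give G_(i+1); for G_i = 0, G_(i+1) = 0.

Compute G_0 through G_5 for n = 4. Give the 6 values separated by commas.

4, 26, 41, 60, 83, 109

[0] 4 ≡ 2^2 (base 2). Lift 3: 27. −1: 26.
[1] 26 ≡ 2·3^2 + 2·3 + 2 (base 3). Lift 4: 42. −1: 41.
[2] 41 ≡ 2·4^2 + 2·4 + 1 (base 4). Lift 5: 61. −1: 60.
[3] 60 ≡ 2·5^2 + 2·5 (base 5). Lift 6: 84. −1: 83.
[4] 83 ≡ 2·6^2 + 6 + 5 (base 6). Lift 7: 110. −1: 109.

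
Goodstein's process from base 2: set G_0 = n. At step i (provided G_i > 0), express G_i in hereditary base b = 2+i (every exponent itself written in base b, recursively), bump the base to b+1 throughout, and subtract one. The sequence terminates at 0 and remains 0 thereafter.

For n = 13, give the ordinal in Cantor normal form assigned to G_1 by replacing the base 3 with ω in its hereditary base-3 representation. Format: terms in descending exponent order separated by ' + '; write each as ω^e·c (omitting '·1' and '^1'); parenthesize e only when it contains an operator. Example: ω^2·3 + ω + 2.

[0] 13 ≡ 2^(2 + 1) + 2^2 + 1 (base 2). Lift 3: 109. −1: 108.
[1] 108 ≡ 3^(3 + 1) + 3^3 (base 3). Lift 4: 1280. −1: 1279.

ω^(ω + 1) + ω^ω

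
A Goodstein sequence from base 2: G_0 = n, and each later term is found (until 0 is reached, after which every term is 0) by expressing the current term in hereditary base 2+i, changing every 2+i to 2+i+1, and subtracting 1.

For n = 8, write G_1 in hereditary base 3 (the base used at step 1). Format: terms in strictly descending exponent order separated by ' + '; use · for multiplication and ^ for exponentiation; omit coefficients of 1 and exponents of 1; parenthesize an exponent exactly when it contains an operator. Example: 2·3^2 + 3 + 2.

2·3^3 + 2·3^2 + 2·3 + 2

(0) 8|_2 = 2^(2 + 1) ↦ 3^(3 + 1)|_3 = 81 ⇒ 80
(1) 80|_3 = 2·3^3 + 2·3^2 + 2·3 + 2 ↦ 2·4^4 + 2·4^2 + 2·4 + 2|_4 = 554 ⇒ 553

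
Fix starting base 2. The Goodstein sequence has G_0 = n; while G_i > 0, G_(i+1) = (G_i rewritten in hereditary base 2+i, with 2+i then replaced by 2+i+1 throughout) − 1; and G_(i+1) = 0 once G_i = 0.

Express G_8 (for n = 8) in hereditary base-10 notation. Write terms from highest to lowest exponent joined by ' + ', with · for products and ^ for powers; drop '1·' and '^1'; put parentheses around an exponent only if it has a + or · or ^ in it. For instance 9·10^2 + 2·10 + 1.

2·10^10 + 2·10^2 + 10 + 1

step 0: 8 = 2^(2 + 1); sub 3 for 2: 3^(3 + 1); = 81; G_1 = 81−1 = 80
step 1: 80 = 2·3^3 + 2·3^2 + 2·3 + 2; sub 4 for 3: 2·4^4 + 2·4^2 + 2·4 + 2; = 554; G_2 = 554−1 = 553
step 2: 553 = 2·4^4 + 2·4^2 + 2·4 + 1; sub 5 for 4: 2·5^5 + 2·5^2 + 2·5 + 1; = 6311; G_3 = 6311−1 = 6310
step 3: 6310 = 2·5^5 + 2·5^2 + 2·5; sub 6 for 5: 2·6^6 + 2·6^2 + 2·6; = 93396; G_4 = 93396−1 = 93395
step 4: 93395 = 2·6^6 + 2·6^2 + 6 + 5; sub 7 for 6: 2·7^7 + 2·7^2 + 7 + 5; = 1647196; G_5 = 1647196−1 = 1647195
step 5: 1647195 = 2·7^7 + 2·7^2 + 7 + 4; sub 8 for 7: 2·8^8 + 2·8^2 + 8 + 4; = 33554572; G_6 = 33554572−1 = 33554571
step 6: 33554571 = 2·8^8 + 2·8^2 + 8 + 3; sub 9 for 8: 2·9^9 + 2·9^2 + 9 + 3; = 774841152; G_7 = 774841152−1 = 774841151
step 7: 774841151 = 2·9^9 + 2·9^2 + 9 + 2; sub 10 for 9: 2·10^10 + 2·10^2 + 10 + 2; = 20000000212; G_8 = 20000000212−1 = 20000000211
step 8: 20000000211 = 2·10^10 + 2·10^2 + 10 + 1; sub 11 for 10: 2·11^11 + 2·11^2 + 11 + 1; = 570623341476; G_9 = 570623341476−1 = 570623341475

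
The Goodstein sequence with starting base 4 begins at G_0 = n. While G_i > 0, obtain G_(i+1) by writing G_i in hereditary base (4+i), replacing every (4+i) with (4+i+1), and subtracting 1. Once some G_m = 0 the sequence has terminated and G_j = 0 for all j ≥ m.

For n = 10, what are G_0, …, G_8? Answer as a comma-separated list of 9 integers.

10, 11, 12, 13, 13, 13, 13, 13, 13

base 4: 10 = 2·4 + 2; at 5: 2·5 + 2 = 12; next = 11
base 5: 11 = 2·5 + 1; at 6: 2·6 + 1 = 13; next = 12
base 6: 12 = 2·6; at 7: 2·7 = 14; next = 13
base 7: 13 = 7 + 6; at 8: 8 + 6 = 14; next = 13
base 8: 13 = 8 + 5; at 9: 9 + 5 = 14; next = 13
base 9: 13 = 9 + 4; at 10: 10 + 4 = 14; next = 13
base 10: 13 = 10 + 3; at 11: 11 + 3 = 14; next = 13
base 11: 13 = 11 + 2; at 12: 12 + 2 = 14; next = 13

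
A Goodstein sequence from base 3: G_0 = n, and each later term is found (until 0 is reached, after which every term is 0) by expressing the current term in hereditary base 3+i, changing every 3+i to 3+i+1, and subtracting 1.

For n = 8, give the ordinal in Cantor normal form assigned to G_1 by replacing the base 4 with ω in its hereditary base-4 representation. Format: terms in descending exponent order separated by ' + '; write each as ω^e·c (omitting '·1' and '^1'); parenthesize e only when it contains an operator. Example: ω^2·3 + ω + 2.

ω·2 + 1

G_0 = 8. HB_3(8) = 2·3 + 2. Bump = 10. G_1 = 9.
G_1 = 9. HB_4(9) = 2·4 + 1. Bump = 11. G_2 = 10.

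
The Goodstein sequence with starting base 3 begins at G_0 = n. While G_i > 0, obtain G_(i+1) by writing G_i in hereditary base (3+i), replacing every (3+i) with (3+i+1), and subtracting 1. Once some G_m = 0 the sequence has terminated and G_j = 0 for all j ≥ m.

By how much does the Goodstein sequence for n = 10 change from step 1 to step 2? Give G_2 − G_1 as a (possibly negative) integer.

8

(0) 10|_3 = 3^2 + 1 ↦ 4^2 + 1|_4 = 17 ⇒ 16
(1) 16|_4 = 4^2 ↦ 5^2|_5 = 25 ⇒ 24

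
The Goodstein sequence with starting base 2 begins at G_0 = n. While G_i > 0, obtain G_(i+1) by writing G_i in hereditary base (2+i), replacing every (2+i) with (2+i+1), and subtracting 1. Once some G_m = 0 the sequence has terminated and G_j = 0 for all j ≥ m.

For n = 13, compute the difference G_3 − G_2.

step 0: 13 = 2^(2 + 1) + 2^2 + 1; sub 3 for 2: 3^(3 + 1) + 3^3 + 1; = 109; G_1 = 109−1 = 108
step 1: 108 = 3^(3 + 1) + 3^3; sub 4 for 3: 4^(4 + 1) + 4^4; = 1280; G_2 = 1280−1 = 1279
step 2: 1279 = 4^(4 + 1) + 3·4^3 + 3·4^2 + 3·4 + 3; sub 5 for 4: 5^(5 + 1) + 3·5^3 + 3·5^2 + 3·5 + 3; = 16093; G_3 = 16093−1 = 16092

14813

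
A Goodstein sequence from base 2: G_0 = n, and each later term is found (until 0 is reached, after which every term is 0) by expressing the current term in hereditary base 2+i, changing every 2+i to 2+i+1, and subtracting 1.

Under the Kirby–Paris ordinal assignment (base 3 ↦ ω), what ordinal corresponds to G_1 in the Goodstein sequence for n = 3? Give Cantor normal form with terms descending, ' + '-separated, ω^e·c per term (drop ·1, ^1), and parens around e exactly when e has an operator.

ω

i=0: 3 = 2 + 1 (b=2); 2→3: 3 + 1 = 4; 4−1 = 3
i=1: 3 = 3 (b=3); 3→4: 4 = 4; 4−1 = 3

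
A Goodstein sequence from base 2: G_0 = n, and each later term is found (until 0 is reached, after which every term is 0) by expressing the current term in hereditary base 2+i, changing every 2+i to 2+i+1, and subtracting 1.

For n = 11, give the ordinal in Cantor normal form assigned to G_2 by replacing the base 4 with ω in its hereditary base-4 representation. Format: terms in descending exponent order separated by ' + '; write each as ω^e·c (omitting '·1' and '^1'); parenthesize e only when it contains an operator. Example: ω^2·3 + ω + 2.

ω^(ω + 1) + 3

[0] 11 ≡ 2^(2 + 1) + 2 + 1 (base 2). Lift 3: 85. −1: 84.
[1] 84 ≡ 3^(3 + 1) + 3 (base 3). Lift 4: 1028. −1: 1027.
[2] 1027 ≡ 4^(4 + 1) + 3 (base 4). Lift 5: 15628. −1: 15627.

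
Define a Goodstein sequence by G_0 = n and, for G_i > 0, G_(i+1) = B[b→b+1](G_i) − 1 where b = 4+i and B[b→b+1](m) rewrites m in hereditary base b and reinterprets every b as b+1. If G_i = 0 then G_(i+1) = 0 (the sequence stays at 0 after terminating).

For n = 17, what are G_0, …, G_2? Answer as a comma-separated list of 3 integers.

G_0 = 17. HB_4(17) = 4^2 + 1. Bump = 26. G_1 = 25.
G_1 = 25. HB_5(25) = 5^2. Bump = 36. G_2 = 35.

17, 25, 35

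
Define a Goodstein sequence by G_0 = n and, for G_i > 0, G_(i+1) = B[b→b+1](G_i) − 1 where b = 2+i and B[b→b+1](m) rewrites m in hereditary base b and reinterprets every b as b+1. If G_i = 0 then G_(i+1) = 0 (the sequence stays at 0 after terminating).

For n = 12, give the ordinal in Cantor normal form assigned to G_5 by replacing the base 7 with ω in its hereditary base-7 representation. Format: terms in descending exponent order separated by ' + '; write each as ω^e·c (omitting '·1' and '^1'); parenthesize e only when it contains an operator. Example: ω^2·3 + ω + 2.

ω^(ω + 1) + ω^2·2 + ω + 4

step 0: 12 = 2^(2 + 1) + 2^2; sub 3 for 2: 3^(3 + 1) + 3^3; = 108; G_1 = 108−1 = 107
step 1: 107 = 3^(3 + 1) + 2·3^2 + 2·3 + 2; sub 4 for 3: 4^(4 + 1) + 2·4^2 + 2·4 + 2; = 1066; G_2 = 1066−1 = 1065
step 2: 1065 = 4^(4 + 1) + 2·4^2 + 2·4 + 1; sub 5 for 4: 5^(5 + 1) + 2·5^2 + 2·5 + 1; = 15686; G_3 = 15686−1 = 15685
step 3: 15685 = 5^(5 + 1) + 2·5^2 + 2·5; sub 6 for 5: 6^(6 + 1) + 2·6^2 + 2·6; = 280020; G_4 = 280020−1 = 280019
step 4: 280019 = 6^(6 + 1) + 2·6^2 + 6 + 5; sub 7 for 6: 7^(7 + 1) + 2·7^2 + 7 + 5; = 5764911; G_5 = 5764911−1 = 5764910
step 5: 5764910 = 7^(7 + 1) + 2·7^2 + 7 + 4; sub 8 for 7: 8^(8 + 1) + 2·8^2 + 8 + 4; = 134217868; G_6 = 134217868−1 = 134217867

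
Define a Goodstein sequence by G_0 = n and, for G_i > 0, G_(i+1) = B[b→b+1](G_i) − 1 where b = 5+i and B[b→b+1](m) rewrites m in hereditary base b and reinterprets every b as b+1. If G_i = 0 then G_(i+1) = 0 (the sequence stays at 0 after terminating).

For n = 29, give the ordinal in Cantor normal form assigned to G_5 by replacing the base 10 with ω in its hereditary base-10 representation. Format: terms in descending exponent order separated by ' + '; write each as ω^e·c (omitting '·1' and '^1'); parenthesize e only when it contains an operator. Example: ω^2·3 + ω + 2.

ω·9 + 9

(0) 29|_5 = 5^2 + 4 ↦ 6^2 + 4|_6 = 40 ⇒ 39
(1) 39|_6 = 6^2 + 3 ↦ 7^2 + 3|_7 = 52 ⇒ 51
(2) 51|_7 = 7^2 + 2 ↦ 8^2 + 2|_8 = 66 ⇒ 65
(3) 65|_8 = 8^2 + 1 ↦ 9^2 + 1|_9 = 82 ⇒ 81
(4) 81|_9 = 9^2 ↦ 10^2|_10 = 100 ⇒ 99
(5) 99|_10 = 9·10 + 9 ↦ 9·11 + 9|_11 = 108 ⇒ 107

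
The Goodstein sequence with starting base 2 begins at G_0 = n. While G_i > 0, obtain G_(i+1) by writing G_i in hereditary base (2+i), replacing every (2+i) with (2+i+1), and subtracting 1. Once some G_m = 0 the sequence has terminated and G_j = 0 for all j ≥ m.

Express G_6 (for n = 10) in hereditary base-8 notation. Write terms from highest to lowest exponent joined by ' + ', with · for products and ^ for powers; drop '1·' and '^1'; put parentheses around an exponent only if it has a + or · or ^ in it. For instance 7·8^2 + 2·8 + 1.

5·8^8 + 5·8^5 + 5·8^4 + 5·8^3 + 5·8^2 + 5·8 + 3

i=0: 10 = 2^(2 + 1) + 2 (b=2); 2→3: 3^(3 + 1) + 3 = 84; 84−1 = 83
i=1: 83 = 3^(3 + 1) + 2 (b=3); 3→4: 4^(4 + 1) + 2 = 1026; 1026−1 = 1025
i=2: 1025 = 4^(4 + 1) + 1 (b=4); 4→5: 5^(5 + 1) + 1 = 15626; 15626−1 = 15625
i=3: 15625 = 5^(5 + 1) (b=5); 5→6: 6^(6 + 1) = 279936; 279936−1 = 279935
i=4: 279935 = 5·6^6 + 5·6^5 + 5·6^4 + 5·6^3 + 5·6^2 + 5·6 + 5 (b=6); 6→7: 5·7^7 + 5·7^5 + 5·7^4 + 5·7^3 + 5·7^2 + 5·7 + 5 = 4215755; 4215755−1 = 4215754
i=5: 4215754 = 5·7^7 + 5·7^5 + 5·7^4 + 5·7^3 + 5·7^2 + 5·7 + 4 (b=7); 7→8: 5·8^8 + 5·8^5 + 5·8^4 + 5·8^3 + 5·8^2 + 5·8 + 4 = 84073324; 84073324−1 = 84073323
i=6: 84073323 = 5·8^8 + 5·8^5 + 5·8^4 + 5·8^3 + 5·8^2 + 5·8 + 3 (b=8); 8→9: 5·9^9 + 5·9^5 + 5·9^4 + 5·9^3 + 5·9^2 + 5·9 + 3 = 1937434593; 1937434593−1 = 1937434592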